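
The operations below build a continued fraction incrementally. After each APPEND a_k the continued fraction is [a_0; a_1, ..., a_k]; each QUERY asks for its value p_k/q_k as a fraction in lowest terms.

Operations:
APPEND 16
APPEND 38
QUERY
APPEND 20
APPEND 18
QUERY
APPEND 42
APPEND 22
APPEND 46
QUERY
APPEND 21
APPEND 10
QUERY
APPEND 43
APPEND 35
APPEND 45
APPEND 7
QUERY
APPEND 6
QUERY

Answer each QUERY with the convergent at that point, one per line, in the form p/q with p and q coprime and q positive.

609/38
220137/13736
9388429652/585814605
1982997606942/123734107075
946481704709466417/59058098802070324
5813674285782697252/362758781986392191

APPEND 16: p_0 = 16·1 + 0 = 16, q_0 = 16·0 + 1 = 1 → 16/1
APPEND 38: p_1 = 38·16 + 1 = 609, q_1 = 38·1 + 0 = 38 → 609/38
APPEND 20: p_2 = 20·609 + 16 = 12196, q_2 = 20·38 + 1 = 761 → 12196/761
APPEND 18: p_3 = 18·12196 + 609 = 220137, q_3 = 18·761 + 38 = 13736 → 220137/13736
APPEND 42: p_4 = 42·220137 + 12196 = 9257950, q_4 = 42·13736 + 761 = 577673 → 9257950/577673
APPEND 22: p_5 = 22·9257950 + 220137 = 203895037, q_5 = 22·577673 + 13736 = 12722542 → 203895037/12722542
APPEND 46: p_6 = 46·203895037 + 9257950 = 9388429652, q_6 = 46·12722542 + 577673 = 585814605 → 9388429652/585814605
APPEND 21: p_7 = 21·9388429652 + 203895037 = 197360917729, q_7 = 21·585814605 + 12722542 = 12314829247 → 197360917729/12314829247
APPEND 10: p_8 = 10·197360917729 + 9388429652 = 1982997606942, q_8 = 10·12314829247 + 585814605 = 123734107075 → 1982997606942/123734107075
APPEND 43: p_9 = 43·1982997606942 + 197360917729 = 85466258016235, q_9 = 43·123734107075 + 12314829247 = 5332881433472 → 85466258016235/5332881433472
APPEND 35: p_10 = 35·85466258016235 + 1982997606942 = 2993302028175167, q_10 = 35·5332881433472 + 123734107075 = 186774584278595 → 2993302028175167/186774584278595
APPEND 45: p_11 = 45·2993302028175167 + 85466258016235 = 134784057525898750, q_11 = 45·186774584278595 + 5332881433472 = 8410189173970247 → 134784057525898750/8410189173970247
APPEND 7: p_12 = 7·134784057525898750 + 2993302028175167 = 946481704709466417, q_12 = 7·8410189173970247 + 186774584278595 = 59058098802070324 → 946481704709466417/59058098802070324
APPEND 6: p_13 = 6·946481704709466417 + 134784057525898750 = 5813674285782697252, q_13 = 6·59058098802070324 + 8410189173970247 = 362758781986392191 → 5813674285782697252/362758781986392191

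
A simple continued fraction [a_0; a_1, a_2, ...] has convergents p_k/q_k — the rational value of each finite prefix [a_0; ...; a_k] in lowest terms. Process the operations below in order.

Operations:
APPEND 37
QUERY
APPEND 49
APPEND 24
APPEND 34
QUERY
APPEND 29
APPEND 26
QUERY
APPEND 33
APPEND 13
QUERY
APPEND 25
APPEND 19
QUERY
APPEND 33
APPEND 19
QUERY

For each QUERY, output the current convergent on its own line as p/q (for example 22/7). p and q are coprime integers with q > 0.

APPEND 37: p_0 = 37·1 + 0 = 37, q_0 = 37·0 + 1 = 1 → 37/1
APPEND 49: p_1 = 49·37 + 1 = 1814, q_1 = 49·1 + 0 = 49 → 1814/49
APPEND 24: p_2 = 24·1814 + 37 = 43573, q_2 = 24·49 + 1 = 1177 → 43573/1177
APPEND 34: p_3 = 34·43573 + 1814 = 1483296, q_3 = 34·1177 + 49 = 40067 → 1483296/40067
APPEND 29: p_4 = 29·1483296 + 43573 = 43059157, q_4 = 29·40067 + 1177 = 1163120 → 43059157/1163120
APPEND 26: p_5 = 26·43059157 + 1483296 = 1121021378, q_5 = 26·1163120 + 40067 = 30281187 → 1121021378/30281187
APPEND 33: p_6 = 33·1121021378 + 43059157 = 37036764631, q_6 = 33·30281187 + 1163120 = 1000442291 → 37036764631/1000442291
APPEND 13: p_7 = 13·37036764631 + 1121021378 = 482598961581, q_7 = 13·1000442291 + 30281187 = 13036030970 → 482598961581/13036030970
APPEND 25: p_8 = 25·482598961581 + 37036764631 = 12102010804156, q_8 = 25·13036030970 + 1000442291 = 326901216541 → 12102010804156/326901216541
APPEND 19: p_9 = 19·12102010804156 + 482598961581 = 230420804240545, q_9 = 19·326901216541 + 13036030970 = 6224159145249 → 230420804240545/6224159145249
APPEND 33: p_10 = 33·230420804240545 + 12102010804156 = 7615988550742141, q_10 = 33·6224159145249 + 326901216541 = 205724153009758 → 7615988550742141/205724153009758
APPEND 19: p_11 = 19·7615988550742141 + 230420804240545 = 144934203268341224, q_11 = 19·205724153009758 + 6224159145249 = 3914983066330651 → 144934203268341224/3914983066330651

37/1
1483296/40067
1121021378/30281187
482598961581/13036030970
230420804240545/6224159145249
144934203268341224/3914983066330651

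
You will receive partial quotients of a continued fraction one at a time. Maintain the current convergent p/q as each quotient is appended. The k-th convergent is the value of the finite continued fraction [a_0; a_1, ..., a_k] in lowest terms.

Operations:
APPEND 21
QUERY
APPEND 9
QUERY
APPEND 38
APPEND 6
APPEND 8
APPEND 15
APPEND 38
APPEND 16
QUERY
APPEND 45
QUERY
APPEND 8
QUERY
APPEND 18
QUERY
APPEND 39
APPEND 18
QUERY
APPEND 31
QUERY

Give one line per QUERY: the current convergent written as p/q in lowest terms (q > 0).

21/1
190/9
3287341003/155718532
148135467162/7017050395
1188371078299/56292121692
21538814876544/1020275240851
15163177537619814/718266752508709
470899705817477749/22306116354284860

APPEND 21: p_0 = 21·1 + 0 = 21, q_0 = 21·0 + 1 = 1 → 21/1
APPEND 9: p_1 = 9·21 + 1 = 190, q_1 = 9·1 + 0 = 9 → 190/9
APPEND 38: p_2 = 38·190 + 21 = 7241, q_2 = 38·9 + 1 = 343 → 7241/343
APPEND 6: p_3 = 6·7241 + 190 = 43636, q_3 = 6·343 + 9 = 2067 → 43636/2067
APPEND 8: p_4 = 8·43636 + 7241 = 356329, q_4 = 8·2067 + 343 = 16879 → 356329/16879
APPEND 15: p_5 = 15·356329 + 43636 = 5388571, q_5 = 15·16879 + 2067 = 255252 → 5388571/255252
APPEND 38: p_6 = 38·5388571 + 356329 = 205122027, q_6 = 38·255252 + 16879 = 9716455 → 205122027/9716455
APPEND 16: p_7 = 16·205122027 + 5388571 = 3287341003, q_7 = 16·9716455 + 255252 = 155718532 → 3287341003/155718532
APPEND 45: p_8 = 45·3287341003 + 205122027 = 148135467162, q_8 = 45·155718532 + 9716455 = 7017050395 → 148135467162/7017050395
APPEND 8: p_9 = 8·148135467162 + 3287341003 = 1188371078299, q_9 = 8·7017050395 + 155718532 = 56292121692 → 1188371078299/56292121692
APPEND 18: p_10 = 18·1188371078299 + 148135467162 = 21538814876544, q_10 = 18·56292121692 + 7017050395 = 1020275240851 → 21538814876544/1020275240851
APPEND 39: p_11 = 39·21538814876544 + 1188371078299 = 841202151263515, q_11 = 39·1020275240851 + 56292121692 = 39847026514881 → 841202151263515/39847026514881
APPEND 18: p_12 = 18·841202151263515 + 21538814876544 = 15163177537619814, q_12 = 18·39847026514881 + 1020275240851 = 718266752508709 → 15163177537619814/718266752508709
APPEND 31: p_13 = 31·15163177537619814 + 841202151263515 = 470899705817477749, q_13 = 31·718266752508709 + 39847026514881 = 22306116354284860 → 470899705817477749/22306116354284860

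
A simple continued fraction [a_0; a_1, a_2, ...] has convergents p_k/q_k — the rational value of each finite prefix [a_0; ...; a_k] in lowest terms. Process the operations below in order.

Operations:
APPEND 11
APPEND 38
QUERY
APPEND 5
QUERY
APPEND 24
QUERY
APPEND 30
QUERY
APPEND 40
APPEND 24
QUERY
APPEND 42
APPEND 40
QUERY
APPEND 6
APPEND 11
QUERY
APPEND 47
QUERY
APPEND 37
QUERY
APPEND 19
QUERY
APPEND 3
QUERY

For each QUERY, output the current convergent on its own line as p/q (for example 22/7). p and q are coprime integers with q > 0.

419/38
2106/191
50963/4622
1530996/138851
1472510268/133546739
2477741392628/224714414739
166689647248725/15117625526213
7849341775767902/711882300742145
290592335350661099/26354762752985578
5529103713438328783/501452374607468127
16877903475665647448/1530711886575389959

APPEND 11: p_0 = 11·1 + 0 = 11, q_0 = 11·0 + 1 = 1 → 11/1
APPEND 38: p_1 = 38·11 + 1 = 419, q_1 = 38·1 + 0 = 38 → 419/38
APPEND 5: p_2 = 5·419 + 11 = 2106, q_2 = 5·38 + 1 = 191 → 2106/191
APPEND 24: p_3 = 24·2106 + 419 = 50963, q_3 = 24·191 + 38 = 4622 → 50963/4622
APPEND 30: p_4 = 30·50963 + 2106 = 1530996, q_4 = 30·4622 + 191 = 138851 → 1530996/138851
APPEND 40: p_5 = 40·1530996 + 50963 = 61290803, q_5 = 40·138851 + 4622 = 5558662 → 61290803/5558662
APPEND 24: p_6 = 24·61290803 + 1530996 = 1472510268, q_6 = 24·5558662 + 138851 = 133546739 → 1472510268/133546739
APPEND 42: p_7 = 42·1472510268 + 61290803 = 61906722059, q_7 = 42·133546739 + 5558662 = 5614521700 → 61906722059/5614521700
APPEND 40: p_8 = 40·61906722059 + 1472510268 = 2477741392628, q_8 = 40·5614521700 + 133546739 = 224714414739 → 2477741392628/224714414739
APPEND 6: p_9 = 6·2477741392628 + 61906722059 = 14928355077827, q_9 = 6·224714414739 + 5614521700 = 1353901010134 → 14928355077827/1353901010134
APPEND 11: p_10 = 11·14928355077827 + 2477741392628 = 166689647248725, q_10 = 11·1353901010134 + 224714414739 = 15117625526213 → 166689647248725/15117625526213
APPEND 47: p_11 = 47·166689647248725 + 14928355077827 = 7849341775767902, q_11 = 47·15117625526213 + 1353901010134 = 711882300742145 → 7849341775767902/711882300742145
APPEND 37: p_12 = 37·7849341775767902 + 166689647248725 = 290592335350661099, q_12 = 37·711882300742145 + 15117625526213 = 26354762752985578 → 290592335350661099/26354762752985578
APPEND 19: p_13 = 19·290592335350661099 + 7849341775767902 = 5529103713438328783, q_13 = 19·26354762752985578 + 711882300742145 = 501452374607468127 → 5529103713438328783/501452374607468127
APPEND 3: p_14 = 3·5529103713438328783 + 290592335350661099 = 16877903475665647448, q_14 = 3·501452374607468127 + 26354762752985578 = 1530711886575389959 → 16877903475665647448/1530711886575389959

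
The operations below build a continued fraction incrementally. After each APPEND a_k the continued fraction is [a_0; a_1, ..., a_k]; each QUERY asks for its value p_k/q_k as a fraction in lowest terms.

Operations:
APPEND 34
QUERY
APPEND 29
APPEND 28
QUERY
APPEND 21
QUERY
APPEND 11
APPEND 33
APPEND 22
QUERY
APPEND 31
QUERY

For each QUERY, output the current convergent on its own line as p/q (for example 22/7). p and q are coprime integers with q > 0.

APPEND 34: p_0 = 34·1 + 0 = 34, q_0 = 34·0 + 1 = 1 → 34/1
APPEND 29: p_1 = 29·34 + 1 = 987, q_1 = 29·1 + 0 = 29 → 987/29
APPEND 28: p_2 = 28·987 + 34 = 27670, q_2 = 28·29 + 1 = 813 → 27670/813
APPEND 21: p_3 = 21·27670 + 987 = 582057, q_3 = 21·813 + 29 = 17102 → 582057/17102
APPEND 11: p_4 = 11·582057 + 27670 = 6430297, q_4 = 11·17102 + 813 = 188935 → 6430297/188935
APPEND 33: p_5 = 33·6430297 + 582057 = 212781858, q_5 = 33·188935 + 17102 = 6251957 → 212781858/6251957
APPEND 22: p_6 = 22·212781858 + 6430297 = 4687631173, q_6 = 22·6251957 + 188935 = 137731989 → 4687631173/137731989
APPEND 31: p_7 = 31·4687631173 + 212781858 = 145529348221, q_7 = 31·137731989 + 6251957 = 4275943616 → 145529348221/4275943616

34/1
27670/813
582057/17102
4687631173/137731989
145529348221/4275943616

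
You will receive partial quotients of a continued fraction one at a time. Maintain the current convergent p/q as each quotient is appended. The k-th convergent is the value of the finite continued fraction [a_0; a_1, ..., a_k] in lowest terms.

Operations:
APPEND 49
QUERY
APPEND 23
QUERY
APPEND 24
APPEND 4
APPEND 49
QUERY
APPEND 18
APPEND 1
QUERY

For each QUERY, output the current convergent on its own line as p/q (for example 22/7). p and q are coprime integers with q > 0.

APPEND 49: p_0 = 49·1 + 0 = 49, q_0 = 49·0 + 1 = 1 → 49/1
APPEND 23: p_1 = 23·49 + 1 = 1128, q_1 = 23·1 + 0 = 23 → 1128/23
APPEND 24: p_2 = 24·1128 + 49 = 27121, q_2 = 24·23 + 1 = 553 → 27121/553
APPEND 4: p_3 = 4·27121 + 1128 = 109612, q_3 = 4·553 + 23 = 2235 → 109612/2235
APPEND 49: p_4 = 49·109612 + 27121 = 5398109, q_4 = 49·2235 + 553 = 110068 → 5398109/110068
APPEND 18: p_5 = 18·5398109 + 109612 = 97275574, q_5 = 18·110068 + 2235 = 1983459 → 97275574/1983459
APPEND 1: p_6 = 1·97275574 + 5398109 = 102673683, q_6 = 1·1983459 + 110068 = 2093527 → 102673683/2093527

49/1
1128/23
5398109/110068
102673683/2093527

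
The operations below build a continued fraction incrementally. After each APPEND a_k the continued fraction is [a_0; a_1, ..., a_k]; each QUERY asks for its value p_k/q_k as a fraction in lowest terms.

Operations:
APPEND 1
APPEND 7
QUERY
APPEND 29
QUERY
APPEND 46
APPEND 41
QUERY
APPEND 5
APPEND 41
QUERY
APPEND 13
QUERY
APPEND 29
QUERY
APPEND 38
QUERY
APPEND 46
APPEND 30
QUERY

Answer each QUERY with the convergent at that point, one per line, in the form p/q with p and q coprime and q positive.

APPEND 1: p_0 = 1·1 + 0 = 1, q_0 = 1·0 + 1 = 1 → 1/1
APPEND 7: p_1 = 7·1 + 1 = 8, q_1 = 7·1 + 0 = 7 → 8/7
APPEND 29: p_2 = 29·8 + 1 = 233, q_2 = 29·7 + 1 = 204 → 233/204
APPEND 46: p_3 = 46·233 + 8 = 10726, q_3 = 46·204 + 7 = 9391 → 10726/9391
APPEND 41: p_4 = 41·10726 + 233 = 439999, q_4 = 41·9391 + 204 = 385235 → 439999/385235
APPEND 5: p_5 = 5·439999 + 10726 = 2210721, q_5 = 5·385235 + 9391 = 1935566 → 2210721/1935566
APPEND 41: p_6 = 41·2210721 + 439999 = 91079560, q_6 = 41·1935566 + 385235 = 79743441 → 91079560/79743441
APPEND 13: p_7 = 13·91079560 + 2210721 = 1186245001, q_7 = 13·79743441 + 1935566 = 1038600299 → 1186245001/1038600299
APPEND 29: p_8 = 29·1186245001 + 91079560 = 34492184589, q_8 = 29·1038600299 + 79743441 = 30199152112 → 34492184589/30199152112
APPEND 38: p_9 = 38·34492184589 + 1186245001 = 1311889259383, q_9 = 38·30199152112 + 1038600299 = 1148606380555 → 1311889259383/1148606380555
APPEND 46: p_10 = 46·1311889259383 + 34492184589 = 60381398116207, q_10 = 46·1148606380555 + 30199152112 = 52866092657642 → 60381398116207/52866092657642
APPEND 30: p_11 = 30·60381398116207 + 1311889259383 = 1812753832745593, q_11 = 30·52866092657642 + 1148606380555 = 1587131386109815 → 1812753832745593/1587131386109815

8/7
233/204
439999/385235
91079560/79743441
1186245001/1038600299
34492184589/30199152112
1311889259383/1148606380555
1812753832745593/1587131386109815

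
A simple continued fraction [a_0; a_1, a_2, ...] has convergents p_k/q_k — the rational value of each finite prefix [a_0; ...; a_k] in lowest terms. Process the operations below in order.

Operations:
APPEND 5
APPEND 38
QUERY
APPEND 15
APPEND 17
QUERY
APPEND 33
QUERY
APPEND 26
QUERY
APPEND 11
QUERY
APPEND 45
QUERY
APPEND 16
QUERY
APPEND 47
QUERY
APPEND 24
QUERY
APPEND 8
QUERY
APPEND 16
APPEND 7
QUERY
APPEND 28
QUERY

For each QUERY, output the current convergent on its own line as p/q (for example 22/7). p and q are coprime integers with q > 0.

APPEND 5: p_0 = 5·1 + 0 = 5, q_0 = 5·0 + 1 = 1 → 5/1
APPEND 38: p_1 = 38·5 + 1 = 191, q_1 = 38·1 + 0 = 38 → 191/38
APPEND 15: p_2 = 15·191 + 5 = 2870, q_2 = 15·38 + 1 = 571 → 2870/571
APPEND 17: p_3 = 17·2870 + 191 = 48981, q_3 = 17·571 + 38 = 9745 → 48981/9745
APPEND 33: p_4 = 33·48981 + 2870 = 1619243, q_4 = 33·9745 + 571 = 322156 → 1619243/322156
APPEND 26: p_5 = 26·1619243 + 48981 = 42149299, q_5 = 26·322156 + 9745 = 8385801 → 42149299/8385801
APPEND 11: p_6 = 11·42149299 + 1619243 = 465261532, q_6 = 11·8385801 + 322156 = 92565967 → 465261532/92565967
APPEND 45: p_7 = 45·465261532 + 42149299 = 20978918239, q_7 = 45·92565967 + 8385801 = 4173854316 → 20978918239/4173854316
APPEND 16: p_8 = 16·20978918239 + 465261532 = 336127953356, q_8 = 16·4173854316 + 92565967 = 66874235023 → 336127953356/66874235023
APPEND 47: p_9 = 47·336127953356 + 20978918239 = 15818992725971, q_9 = 47·66874235023 + 4173854316 = 3147262900397 → 15818992725971/3147262900397
APPEND 24: p_10 = 24·15818992725971 + 336127953356 = 379991953376660, q_10 = 24·3147262900397 + 66874235023 = 75601183844551 → 379991953376660/75601183844551
APPEND 8: p_11 = 8·379991953376660 + 15818992725971 = 3055754619739251, q_11 = 8·75601183844551 + 3147262900397 = 607956733656805 → 3055754619739251/607956733656805
APPEND 16: p_12 = 16·3055754619739251 + 379991953376660 = 49272065869204676, q_12 = 16·607956733656805 + 75601183844551 = 9802908922353431 → 49272065869204676/9802908922353431
APPEND 7: p_13 = 7·49272065869204676 + 3055754619739251 = 347960215704171983, q_13 = 7·9802908922353431 + 607956733656805 = 69228319190130822 → 347960215704171983/69228319190130822
APPEND 28: p_14 = 28·347960215704171983 + 49272065869204676 = 9792158105586020200, q_14 = 28·69228319190130822 + 9802908922353431 = 1948195846246016447 → 9792158105586020200/1948195846246016447

191/38
48981/9745
1619243/322156
42149299/8385801
465261532/92565967
20978918239/4173854316
336127953356/66874235023
15818992725971/3147262900397
379991953376660/75601183844551
3055754619739251/607956733656805
347960215704171983/69228319190130822
9792158105586020200/1948195846246016447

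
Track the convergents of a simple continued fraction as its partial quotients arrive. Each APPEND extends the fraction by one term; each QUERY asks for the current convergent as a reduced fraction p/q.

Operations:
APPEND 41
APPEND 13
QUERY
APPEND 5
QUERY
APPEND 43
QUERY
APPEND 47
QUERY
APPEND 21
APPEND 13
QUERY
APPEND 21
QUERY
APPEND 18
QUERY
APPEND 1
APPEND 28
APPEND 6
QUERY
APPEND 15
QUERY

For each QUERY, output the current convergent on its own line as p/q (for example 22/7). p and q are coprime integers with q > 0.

APPEND 41: p_0 = 41·1 + 0 = 41, q_0 = 41·0 + 1 = 1 → 41/1
APPEND 13: p_1 = 13·41 + 1 = 534, q_1 = 13·1 + 0 = 13 → 534/13
APPEND 5: p_2 = 5·534 + 41 = 2711, q_2 = 5·13 + 1 = 66 → 2711/66
APPEND 43: p_3 = 43·2711 + 534 = 117107, q_3 = 43·66 + 13 = 2851 → 117107/2851
APPEND 47: p_4 = 47·117107 + 2711 = 5506740, q_4 = 47·2851 + 66 = 134063 → 5506740/134063
APPEND 21: p_5 = 21·5506740 + 117107 = 115758647, q_5 = 21·134063 + 2851 = 2818174 → 115758647/2818174
APPEND 13: p_6 = 13·115758647 + 5506740 = 1510369151, q_6 = 13·2818174 + 134063 = 36770325 → 1510369151/36770325
APPEND 21: p_7 = 21·1510369151 + 115758647 = 31833510818, q_7 = 21·36770325 + 2818174 = 774994999 → 31833510818/774994999
APPEND 18: p_8 = 18·31833510818 + 1510369151 = 574513563875, q_8 = 18·774994999 + 36770325 = 13986680307 → 574513563875/13986680307
APPEND 1: p_9 = 1·574513563875 + 31833510818 = 606347074693, q_9 = 1·13986680307 + 774994999 = 14761675306 → 606347074693/14761675306
APPEND 28: p_10 = 28·606347074693 + 574513563875 = 17552231655279, q_10 = 28·14761675306 + 13986680307 = 427313588875 → 17552231655279/427313588875
APPEND 6: p_11 = 6·17552231655279 + 606347074693 = 105919737006367, q_11 = 6·427313588875 + 14761675306 = 2578643208556 → 105919737006367/2578643208556
APPEND 15: p_12 = 15·105919737006367 + 17552231655279 = 1606348286750784, q_12 = 15·2578643208556 + 427313588875 = 39106961717215 → 1606348286750784/39106961717215

534/13
2711/66
117107/2851
5506740/134063
1510369151/36770325
31833510818/774994999
574513563875/13986680307
105919737006367/2578643208556
1606348286750784/39106961717215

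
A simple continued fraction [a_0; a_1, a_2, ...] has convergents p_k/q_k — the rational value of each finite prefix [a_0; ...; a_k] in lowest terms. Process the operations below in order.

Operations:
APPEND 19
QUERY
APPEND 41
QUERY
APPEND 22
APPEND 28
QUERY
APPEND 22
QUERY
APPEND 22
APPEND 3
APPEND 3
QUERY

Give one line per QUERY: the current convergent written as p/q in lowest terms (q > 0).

19/1
780/41
481792/25325
10616603/558053
2372320389/124699069

APPEND 19: p_0 = 19·1 + 0 = 19, q_0 = 19·0 + 1 = 1 → 19/1
APPEND 41: p_1 = 41·19 + 1 = 780, q_1 = 41·1 + 0 = 41 → 780/41
APPEND 22: p_2 = 22·780 + 19 = 17179, q_2 = 22·41 + 1 = 903 → 17179/903
APPEND 28: p_3 = 28·17179 + 780 = 481792, q_3 = 28·903 + 41 = 25325 → 481792/25325
APPEND 22: p_4 = 22·481792 + 17179 = 10616603, q_4 = 22·25325 + 903 = 558053 → 10616603/558053
APPEND 22: p_5 = 22·10616603 + 481792 = 234047058, q_5 = 22·558053 + 25325 = 12302491 → 234047058/12302491
APPEND 3: p_6 = 3·234047058 + 10616603 = 712757777, q_6 = 3·12302491 + 558053 = 37465526 → 712757777/37465526
APPEND 3: p_7 = 3·712757777 + 234047058 = 2372320389, q_7 = 3·37465526 + 12302491 = 124699069 → 2372320389/124699069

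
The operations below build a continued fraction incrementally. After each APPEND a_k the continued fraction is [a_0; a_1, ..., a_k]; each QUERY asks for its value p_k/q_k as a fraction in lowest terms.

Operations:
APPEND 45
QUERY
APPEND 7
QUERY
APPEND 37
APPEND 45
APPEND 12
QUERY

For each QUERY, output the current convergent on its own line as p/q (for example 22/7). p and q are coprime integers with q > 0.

45/1
316/7
6353509/140744

APPEND 45: p_0 = 45·1 + 0 = 45, q_0 = 45·0 + 1 = 1 → 45/1
APPEND 7: p_1 = 7·45 + 1 = 316, q_1 = 7·1 + 0 = 7 → 316/7
APPEND 37: p_2 = 37·316 + 45 = 11737, q_2 = 37·7 + 1 = 260 → 11737/260
APPEND 45: p_3 = 45·11737 + 316 = 528481, q_3 = 45·260 + 7 = 11707 → 528481/11707
APPEND 12: p_4 = 12·528481 + 11737 = 6353509, q_4 = 12·11707 + 260 = 140744 → 6353509/140744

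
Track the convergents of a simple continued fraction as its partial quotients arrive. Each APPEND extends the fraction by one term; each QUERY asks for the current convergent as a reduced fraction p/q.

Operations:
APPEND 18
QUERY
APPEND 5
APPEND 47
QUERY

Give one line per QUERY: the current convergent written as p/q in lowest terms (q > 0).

APPEND 18: p_0 = 18·1 + 0 = 18, q_0 = 18·0 + 1 = 1 → 18/1
APPEND 5: p_1 = 5·18 + 1 = 91, q_1 = 5·1 + 0 = 5 → 91/5
APPEND 47: p_2 = 47·91 + 18 = 4295, q_2 = 47·5 + 1 = 236 → 4295/236

18/1
4295/236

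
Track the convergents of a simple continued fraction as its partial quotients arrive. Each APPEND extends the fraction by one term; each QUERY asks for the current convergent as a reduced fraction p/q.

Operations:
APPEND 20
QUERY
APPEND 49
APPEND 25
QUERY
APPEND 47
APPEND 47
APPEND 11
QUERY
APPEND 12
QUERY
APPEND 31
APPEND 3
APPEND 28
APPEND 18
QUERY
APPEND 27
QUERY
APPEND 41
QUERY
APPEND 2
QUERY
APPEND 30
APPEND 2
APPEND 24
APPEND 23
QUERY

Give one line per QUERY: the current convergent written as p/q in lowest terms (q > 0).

APPEND 20: p_0 = 20·1 + 0 = 20, q_0 = 20·0 + 1 = 1 → 20/1
APPEND 49: p_1 = 49·20 + 1 = 981, q_1 = 49·1 + 0 = 49 → 981/49
APPEND 25: p_2 = 25·981 + 20 = 24545, q_2 = 25·49 + 1 = 1226 → 24545/1226
APPEND 47: p_3 = 47·24545 + 981 = 1154596, q_3 = 47·1226 + 49 = 57671 → 1154596/57671
APPEND 47: p_4 = 47·1154596 + 24545 = 54290557, q_4 = 47·57671 + 1226 = 2711763 → 54290557/2711763
APPEND 11: p_5 = 11·54290557 + 1154596 = 598350723, q_5 = 11·2711763 + 57671 = 29887064 → 598350723/29887064
APPEND 12: p_6 = 12·598350723 + 54290557 = 7234499233, q_6 = 12·29887064 + 2711763 = 361356531 → 7234499233/361356531
APPEND 31: p_7 = 31·7234499233 + 598350723 = 224867826946, q_7 = 31·361356531 + 29887064 = 11231939525 → 224867826946/11231939525
APPEND 3: p_8 = 3·224867826946 + 7234499233 = 681837980071, q_8 = 3·11231939525 + 361356531 = 34057175106 → 681837980071/34057175106
APPEND 28: p_9 = 28·681837980071 + 224867826946 = 19316331268934, q_9 = 28·34057175106 + 11231939525 = 964832842493 → 19316331268934/964832842493
APPEND 18: p_10 = 18·19316331268934 + 681837980071 = 348375800820883, q_10 = 18·964832842493 + 34057175106 = 17401048339980 → 348375800820883/17401048339980
APPEND 27: p_11 = 27·348375800820883 + 19316331268934 = 9425462953432775, q_11 = 27·17401048339980 + 964832842493 = 470793138021953 → 9425462953432775/470793138021953
APPEND 41: p_12 = 41·9425462953432775 + 348375800820883 = 386792356891564658, q_12 = 41·470793138021953 + 17401048339980 = 19319919707240053 → 386792356891564658/19319919707240053
APPEND 2: p_13 = 2·386792356891564658 + 9425462953432775 = 783010176736562091, q_13 = 2·19319919707240053 + 470793138021953 = 39110632552502059 → 783010176736562091/39110632552502059
APPEND 30: p_14 = 30·783010176736562091 + 386792356891564658 = 23877097658988427388, q_14 = 30·39110632552502059 + 19319919707240053 = 1192638896282301823 → 23877097658988427388/1192638896282301823
APPEND 2: p_15 = 2·23877097658988427388 + 783010176736562091 = 48537205494713416867, q_15 = 2·1192638896282301823 + 39110632552502059 = 2424388425117105705 → 48537205494713416867/2424388425117105705
APPEND 24: p_16 = 24·48537205494713416867 + 23877097658988427388 = 1188770029532110432196, q_16 = 24·2424388425117105705 + 1192638896282301823 = 59377961099092838743 → 1188770029532110432196/59377961099092838743
APPEND 23: p_17 = 23·1188770029532110432196 + 48537205494713416867 = 27390247884733253357375, q_17 = 23·59377961099092838743 + 2424388425117105705 = 1368117493704252396794 → 27390247884733253357375/1368117493704252396794

20/1
24545/1226
598350723/29887064
7234499233/361356531
348375800820883/17401048339980
9425462953432775/470793138021953
386792356891564658/19319919707240053
783010176736562091/39110632552502059
27390247884733253357375/1368117493704252396794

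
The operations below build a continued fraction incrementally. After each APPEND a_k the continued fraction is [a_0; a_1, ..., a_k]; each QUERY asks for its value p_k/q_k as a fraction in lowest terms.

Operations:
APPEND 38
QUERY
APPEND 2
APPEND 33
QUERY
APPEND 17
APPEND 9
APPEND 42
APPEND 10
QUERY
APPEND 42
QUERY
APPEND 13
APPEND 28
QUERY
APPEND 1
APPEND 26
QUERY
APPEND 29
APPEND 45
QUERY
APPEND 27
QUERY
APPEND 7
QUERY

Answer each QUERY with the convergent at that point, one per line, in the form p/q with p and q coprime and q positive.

APPEND 38: p_0 = 38·1 + 0 = 38, q_0 = 38·0 + 1 = 1 → 38/1
APPEND 2: p_1 = 2·38 + 1 = 77, q_1 = 2·1 + 0 = 2 → 77/2
APPEND 33: p_2 = 33·77 + 38 = 2579, q_2 = 33·2 + 1 = 67 → 2579/67
APPEND 17: p_3 = 17·2579 + 77 = 43920, q_3 = 17·67 + 2 = 1141 → 43920/1141
APPEND 9: p_4 = 9·43920 + 2579 = 397859, q_4 = 9·1141 + 67 = 10336 → 397859/10336
APPEND 42: p_5 = 42·397859 + 43920 = 16753998, q_5 = 42·10336 + 1141 = 435253 → 16753998/435253
APPEND 10: p_6 = 10·16753998 + 397859 = 167937839, q_6 = 10·435253 + 10336 = 4362866 → 167937839/4362866
APPEND 42: p_7 = 42·167937839 + 16753998 = 7070143236, q_7 = 42·4362866 + 435253 = 183675625 → 7070143236/183675625
APPEND 13: p_8 = 13·7070143236 + 167937839 = 92079799907, q_8 = 13·183675625 + 4362866 = 2392145991 → 92079799907/2392145991
APPEND 28: p_9 = 28·92079799907 + 7070143236 = 2585304540632, q_9 = 28·2392145991 + 183675625 = 67163763373 → 2585304540632/67163763373
APPEND 1: p_10 = 1·2585304540632 + 92079799907 = 2677384340539, q_10 = 1·67163763373 + 2392145991 = 69555909364 → 2677384340539/69555909364
APPEND 26: p_11 = 26·2677384340539 + 2585304540632 = 72197297394646, q_11 = 26·69555909364 + 67163763373 = 1875617406837 → 72197297394646/1875617406837
APPEND 29: p_12 = 29·72197297394646 + 2677384340539 = 2096399008785273, q_12 = 29·1875617406837 + 69555909364 = 54462460707637 → 2096399008785273/54462460707637
APPEND 45: p_13 = 45·2096399008785273 + 72197297394646 = 94410152692731931, q_13 = 45·54462460707637 + 1875617406837 = 2452686349250502 → 94410152692731931/2452686349250502
APPEND 27: p_14 = 27·94410152692731931 + 2096399008785273 = 2551170521712547410, q_14 = 27·2452686349250502 + 54462460707637 = 66276993890471191 → 2551170521712547410/66276993890471191
APPEND 7: p_15 = 7·2551170521712547410 + 94410152692731931 = 17952603804680563801, q_15 = 7·66276993890471191 + 2452686349250502 = 466391643582548839 → 17952603804680563801/466391643582548839

38/1
2579/67
167937839/4362866
7070143236/183675625
2585304540632/67163763373
72197297394646/1875617406837
94410152692731931/2452686349250502
2551170521712547410/66276993890471191
17952603804680563801/466391643582548839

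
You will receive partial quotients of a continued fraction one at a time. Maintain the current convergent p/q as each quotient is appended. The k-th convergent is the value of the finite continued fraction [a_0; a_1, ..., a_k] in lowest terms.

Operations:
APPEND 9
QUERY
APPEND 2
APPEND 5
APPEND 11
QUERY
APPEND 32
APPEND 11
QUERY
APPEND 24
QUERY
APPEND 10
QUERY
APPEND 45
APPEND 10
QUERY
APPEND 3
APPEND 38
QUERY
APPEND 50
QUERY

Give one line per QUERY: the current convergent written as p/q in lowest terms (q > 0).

APPEND 9: p_0 = 9·1 + 0 = 9, q_0 = 9·0 + 1 = 1 → 9/1
APPEND 2: p_1 = 2·9 + 1 = 19, q_1 = 2·1 + 0 = 2 → 19/2
APPEND 5: p_2 = 5·19 + 9 = 104, q_2 = 5·2 + 1 = 11 → 104/11
APPEND 11: p_3 = 11·104 + 19 = 1163, q_3 = 11·11 + 2 = 123 → 1163/123
APPEND 32: p_4 = 32·1163 + 104 = 37320, q_4 = 32·123 + 11 = 3947 → 37320/3947
APPEND 11: p_5 = 11·37320 + 1163 = 411683, q_5 = 11·3947 + 123 = 43540 → 411683/43540
APPEND 24: p_6 = 24·411683 + 37320 = 9917712, q_6 = 24·43540 + 3947 = 1048907 → 9917712/1048907
APPEND 10: p_7 = 10·9917712 + 411683 = 99588803, q_7 = 10·1048907 + 43540 = 10532610 → 99588803/10532610
APPEND 45: p_8 = 45·99588803 + 9917712 = 4491413847, q_8 = 45·10532610 + 1048907 = 475016357 → 4491413847/475016357
APPEND 10: p_9 = 10·4491413847 + 99588803 = 45013727273, q_9 = 10·475016357 + 10532610 = 4760696180 → 45013727273/4760696180
APPEND 3: p_10 = 3·45013727273 + 4491413847 = 139532595666, q_10 = 3·4760696180 + 475016357 = 14757104897 → 139532595666/14757104897
APPEND 38: p_11 = 38·139532595666 + 45013727273 = 5347252362581, q_11 = 38·14757104897 + 4760696180 = 565530682266 → 5347252362581/565530682266
APPEND 50: p_12 = 50·5347252362581 + 139532595666 = 267502150724716, q_12 = 50·565530682266 + 14757104897 = 28291291218197 → 267502150724716/28291291218197

9/1
1163/123
411683/43540
9917712/1048907
99588803/10532610
45013727273/4760696180
5347252362581/565530682266
267502150724716/28291291218197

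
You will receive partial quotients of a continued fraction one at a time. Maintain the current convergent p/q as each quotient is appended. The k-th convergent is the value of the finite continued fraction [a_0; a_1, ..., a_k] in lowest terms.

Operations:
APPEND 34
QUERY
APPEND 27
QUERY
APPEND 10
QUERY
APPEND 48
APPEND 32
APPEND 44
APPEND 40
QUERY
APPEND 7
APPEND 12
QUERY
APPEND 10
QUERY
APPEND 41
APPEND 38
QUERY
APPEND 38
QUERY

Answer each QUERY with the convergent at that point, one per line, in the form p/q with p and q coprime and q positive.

APPEND 34: p_0 = 34·1 + 0 = 34, q_0 = 34·0 + 1 = 1 → 34/1
APPEND 27: p_1 = 27·34 + 1 = 919, q_1 = 27·1 + 0 = 27 → 919/27
APPEND 10: p_2 = 10·919 + 34 = 9224, q_2 = 10·27 + 1 = 271 → 9224/271
APPEND 48: p_3 = 48·9224 + 919 = 443671, q_3 = 48·271 + 27 = 13035 → 443671/13035
APPEND 32: p_4 = 32·443671 + 9224 = 14206696, q_4 = 32·13035 + 271 = 417391 → 14206696/417391
APPEND 44: p_5 = 44·14206696 + 443671 = 625538295, q_5 = 44·417391 + 13035 = 18378239 → 625538295/18378239
APPEND 40: p_6 = 40·625538295 + 14206696 = 25035738496, q_6 = 40·18378239 + 417391 = 735546951 → 25035738496/735546951
APPEND 7: p_7 = 7·25035738496 + 625538295 = 175875707767, q_7 = 7·735546951 + 18378239 = 5167206896 → 175875707767/5167206896
APPEND 12: p_8 = 12·175875707767 + 25035738496 = 2135544231700, q_8 = 12·5167206896 + 735546951 = 62742029703 → 2135544231700/62742029703
APPEND 10: p_9 = 10·2135544231700 + 175875707767 = 21531318024767, q_9 = 10·62742029703 + 5167206896 = 632587503926 → 21531318024767/632587503926
APPEND 41: p_10 = 41·21531318024767 + 2135544231700 = 884919583247147, q_10 = 41·632587503926 + 62742029703 = 25998829690669 → 884919583247147/25998829690669
APPEND 38: p_11 = 38·884919583247147 + 21531318024767 = 33648475481416353, q_11 = 38·25998829690669 + 632587503926 = 988588115749348 → 33648475481416353/988588115749348
APPEND 38: p_12 = 38·33648475481416353 + 884919583247147 = 1279526987877068561, q_12 = 38·988588115749348 + 25998829690669 = 37592347228165893 → 1279526987877068561/37592347228165893

34/1
919/27
9224/271
25035738496/735546951
2135544231700/62742029703
21531318024767/632587503926
33648475481416353/988588115749348
1279526987877068561/37592347228165893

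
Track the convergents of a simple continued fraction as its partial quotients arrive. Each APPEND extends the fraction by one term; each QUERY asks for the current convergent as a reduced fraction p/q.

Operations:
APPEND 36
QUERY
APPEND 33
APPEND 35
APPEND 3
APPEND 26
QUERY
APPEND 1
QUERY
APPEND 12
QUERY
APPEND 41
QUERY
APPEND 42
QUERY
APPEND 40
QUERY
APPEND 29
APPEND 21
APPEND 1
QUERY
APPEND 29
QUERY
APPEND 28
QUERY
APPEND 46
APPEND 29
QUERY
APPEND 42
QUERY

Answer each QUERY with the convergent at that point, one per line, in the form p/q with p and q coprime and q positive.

APPEND 36: p_0 = 36·1 + 0 = 36, q_0 = 36·0 + 1 = 1 → 36/1
APPEND 33: p_1 = 33·36 + 1 = 1189, q_1 = 33·1 + 0 = 33 → 1189/33
APPEND 35: p_2 = 35·1189 + 36 = 41651, q_2 = 35·33 + 1 = 1156 → 41651/1156
APPEND 3: p_3 = 3·41651 + 1189 = 126142, q_3 = 3·1156 + 33 = 3501 → 126142/3501
APPEND 26: p_4 = 26·126142 + 41651 = 3321343, q_4 = 26·3501 + 1156 = 92182 → 3321343/92182
APPEND 1: p_5 = 1·3321343 + 126142 = 3447485, q_5 = 1·92182 + 3501 = 95683 → 3447485/95683
APPEND 12: p_6 = 12·3447485 + 3321343 = 44691163, q_6 = 12·95683 + 92182 = 1240378 → 44691163/1240378
APPEND 41: p_7 = 41·44691163 + 3447485 = 1835785168, q_7 = 41·1240378 + 95683 = 50951181 → 1835785168/50951181
APPEND 42: p_8 = 42·1835785168 + 44691163 = 77147668219, q_8 = 42·50951181 + 1240378 = 2141189980 → 77147668219/2141189980
APPEND 40: p_9 = 40·77147668219 + 1835785168 = 3087742513928, q_9 = 40·2141189980 + 50951181 = 85698550381 → 3087742513928/85698550381
APPEND 29: p_10 = 29·3087742513928 + 77147668219 = 89621680572131, q_10 = 29·85698550381 + 2141189980 = 2487399151029 → 89621680572131/2487399151029
APPEND 21: p_11 = 21·89621680572131 + 3087742513928 = 1885143034528679, q_11 = 21·2487399151029 + 85698550381 = 52321080721990 → 1885143034528679/52321080721990
APPEND 1: p_12 = 1·1885143034528679 + 89621680572131 = 1974764715100810, q_12 = 1·52321080721990 + 2487399151029 = 54808479873019 → 1974764715100810/54808479873019
APPEND 29: p_13 = 29·1974764715100810 + 1885143034528679 = 59153319772452169, q_13 = 29·54808479873019 + 52321080721990 = 1641766997039541 → 59153319772452169/1641766997039541
APPEND 28: p_14 = 28·59153319772452169 + 1974764715100810 = 1658267718343761542, q_14 = 28·1641766997039541 + 54808479873019 = 46024284396980167 → 1658267718343761542/46024284396980167
APPEND 46: p_15 = 46·1658267718343761542 + 59153319772452169 = 76339468363585483101, q_15 = 46·46024284396980167 + 1641766997039541 = 2118758849258127223 → 76339468363585483101/2118758849258127223
APPEND 29: p_16 = 29·76339468363585483101 + 1658267718343761542 = 2215502850262322771471, q_16 = 29·2118758849258127223 + 46024284396980167 = 61490030912882669634 → 2215502850262322771471/61490030912882669634
APPEND 42: p_17 = 42·2215502850262322771471 + 76339468363585483101 = 93127459179381141884883, q_17 = 42·61490030912882669634 + 2118758849258127223 = 2584700057190330251851 → 93127459179381141884883/2584700057190330251851

36/1
3321343/92182
3447485/95683
44691163/1240378
1835785168/50951181
77147668219/2141189980
3087742513928/85698550381
1974764715100810/54808479873019
59153319772452169/1641766997039541
1658267718343761542/46024284396980167
2215502850262322771471/61490030912882669634
93127459179381141884883/2584700057190330251851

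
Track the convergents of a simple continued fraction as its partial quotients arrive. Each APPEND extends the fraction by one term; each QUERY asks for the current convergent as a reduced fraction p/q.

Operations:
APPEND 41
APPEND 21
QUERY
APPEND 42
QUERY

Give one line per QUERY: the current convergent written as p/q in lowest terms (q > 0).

862/21
36245/883

APPEND 41: p_0 = 41·1 + 0 = 41, q_0 = 41·0 + 1 = 1 → 41/1
APPEND 21: p_1 = 21·41 + 1 = 862, q_1 = 21·1 + 0 = 21 → 862/21
APPEND 42: p_2 = 42·862 + 41 = 36245, q_2 = 42·21 + 1 = 883 → 36245/883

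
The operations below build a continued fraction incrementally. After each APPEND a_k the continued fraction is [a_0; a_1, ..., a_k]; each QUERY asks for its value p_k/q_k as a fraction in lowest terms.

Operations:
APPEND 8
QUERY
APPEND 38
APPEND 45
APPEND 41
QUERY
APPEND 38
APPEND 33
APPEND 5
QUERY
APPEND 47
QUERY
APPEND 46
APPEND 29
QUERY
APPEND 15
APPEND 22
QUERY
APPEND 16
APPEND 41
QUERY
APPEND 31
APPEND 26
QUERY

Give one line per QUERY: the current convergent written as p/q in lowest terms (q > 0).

8/1
563358/70189
3558758732/443387183
167969127883/20927341259
224341989727033/27950858809072
74427261649757623/9272922489674966
49036998163257178956/6109539341028520919
39603906952954440806630/4934266709841284918091

APPEND 8: p_0 = 8·1 + 0 = 8, q_0 = 8·0 + 1 = 1 → 8/1
APPEND 38: p_1 = 38·8 + 1 = 305, q_1 = 38·1 + 0 = 38 → 305/38
APPEND 45: p_2 = 45·305 + 8 = 13733, q_2 = 45·38 + 1 = 1711 → 13733/1711
APPEND 41: p_3 = 41·13733 + 305 = 563358, q_3 = 41·1711 + 38 = 70189 → 563358/70189
APPEND 38: p_4 = 38·563358 + 13733 = 21421337, q_4 = 38·70189 + 1711 = 2668893 → 21421337/2668893
APPEND 33: p_5 = 33·21421337 + 563358 = 707467479, q_5 = 33·2668893 + 70189 = 88143658 → 707467479/88143658
APPEND 5: p_6 = 5·707467479 + 21421337 = 3558758732, q_6 = 5·88143658 + 2668893 = 443387183 → 3558758732/443387183
APPEND 47: p_7 = 47·3558758732 + 707467479 = 167969127883, q_7 = 47·443387183 + 88143658 = 20927341259 → 167969127883/20927341259
APPEND 46: p_8 = 46·167969127883 + 3558758732 = 7730138641350, q_8 = 46·20927341259 + 443387183 = 963101085097 → 7730138641350/963101085097
APPEND 29: p_9 = 29·7730138641350 + 167969127883 = 224341989727033, q_9 = 29·963101085097 + 20927341259 = 27950858809072 → 224341989727033/27950858809072
APPEND 15: p_10 = 15·224341989727033 + 7730138641350 = 3372859984546845, q_10 = 15·27950858809072 + 963101085097 = 420225983221177 → 3372859984546845/420225983221177
APPEND 22: p_11 = 22·3372859984546845 + 224341989727033 = 74427261649757623, q_11 = 22·420225983221177 + 27950858809072 = 9272922489674966 → 74427261649757623/9272922489674966
APPEND 16: p_12 = 16·74427261649757623 + 3372859984546845 = 1194209046380668813, q_12 = 16·9272922489674966 + 420225983221177 = 148786985818020633 → 1194209046380668813/148786985818020633
APPEND 41: p_13 = 41·1194209046380668813 + 74427261649757623 = 49036998163257178956, q_13 = 41·148786985818020633 + 9272922489674966 = 6109539341028520919 → 49036998163257178956/6109539341028520919
APPEND 31: p_14 = 31·49036998163257178956 + 1194209046380668813 = 1521341152107353216449, q_14 = 31·6109539341028520919 + 148786985818020633 = 189544506557702169122 → 1521341152107353216449/189544506557702169122
APPEND 26: p_15 = 26·1521341152107353216449 + 49036998163257178956 = 39603906952954440806630, q_15 = 26·189544506557702169122 + 6109539341028520919 = 4934266709841284918091 → 39603906952954440806630/4934266709841284918091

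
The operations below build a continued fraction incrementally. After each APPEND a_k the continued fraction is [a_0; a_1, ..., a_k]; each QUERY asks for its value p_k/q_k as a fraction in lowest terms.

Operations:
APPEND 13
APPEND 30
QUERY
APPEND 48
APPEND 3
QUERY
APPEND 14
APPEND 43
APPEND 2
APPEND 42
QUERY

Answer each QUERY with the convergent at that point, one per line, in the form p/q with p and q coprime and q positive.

APPEND 13: p_0 = 13·1 + 0 = 13, q_0 = 13·0 + 1 = 1 → 13/1
APPEND 30: p_1 = 30·13 + 1 = 391, q_1 = 30·1 + 0 = 30 → 391/30
APPEND 48: p_2 = 48·391 + 13 = 18781, q_2 = 48·30 + 1 = 1441 → 18781/1441
APPEND 3: p_3 = 3·18781 + 391 = 56734, q_3 = 3·1441 + 30 = 4353 → 56734/4353
APPEND 14: p_4 = 14·56734 + 18781 = 813057, q_4 = 14·4353 + 1441 = 62383 → 813057/62383
APPEND 43: p_5 = 43·813057 + 56734 = 35018185, q_5 = 43·62383 + 4353 = 2686822 → 35018185/2686822
APPEND 2: p_6 = 2·35018185 + 813057 = 70849427, q_6 = 2·2686822 + 62383 = 5436027 → 70849427/5436027
APPEND 42: p_7 = 42·70849427 + 35018185 = 3010694119, q_7 = 42·5436027 + 2686822 = 230999956 → 3010694119/230999956

391/30
56734/4353
3010694119/230999956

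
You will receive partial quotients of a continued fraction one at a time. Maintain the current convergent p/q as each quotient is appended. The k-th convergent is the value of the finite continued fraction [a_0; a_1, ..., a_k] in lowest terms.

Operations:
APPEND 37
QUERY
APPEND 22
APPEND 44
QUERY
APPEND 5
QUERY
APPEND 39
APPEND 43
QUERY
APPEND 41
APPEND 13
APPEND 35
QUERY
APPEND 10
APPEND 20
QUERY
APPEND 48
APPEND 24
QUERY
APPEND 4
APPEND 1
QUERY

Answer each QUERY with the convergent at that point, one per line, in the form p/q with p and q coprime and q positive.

APPEND 37: p_0 = 37·1 + 0 = 37, q_0 = 37·0 + 1 = 1 → 37/1
APPEND 22: p_1 = 22·37 + 1 = 815, q_1 = 22·1 + 0 = 22 → 815/22
APPEND 44: p_2 = 44·815 + 37 = 35897, q_2 = 44·22 + 1 = 969 → 35897/969
APPEND 5: p_3 = 5·35897 + 815 = 180300, q_3 = 5·969 + 22 = 4867 → 180300/4867
APPEND 39: p_4 = 39·180300 + 35897 = 7067597, q_4 = 39·4867 + 969 = 190782 → 7067597/190782
APPEND 43: p_5 = 43·7067597 + 180300 = 304086971, q_5 = 43·190782 + 4867 = 8208493 → 304086971/8208493
APPEND 41: p_6 = 41·304086971 + 7067597 = 12474633408, q_6 = 41·8208493 + 190782 = 336738995 → 12474633408/336738995
APPEND 13: p_7 = 13·12474633408 + 304086971 = 162474321275, q_7 = 13·336738995 + 8208493 = 4385815428 → 162474321275/4385815428
APPEND 35: p_8 = 35·162474321275 + 12474633408 = 5699075878033, q_8 = 35·4385815428 + 336738995 = 153840278975 → 5699075878033/153840278975
APPEND 10: p_9 = 10·5699075878033 + 162474321275 = 57153233101605, q_9 = 10·153840278975 + 4385815428 = 1542788605178 → 57153233101605/1542788605178
APPEND 20: p_10 = 20·57153233101605 + 5699075878033 = 1148763737910133, q_10 = 20·1542788605178 + 153840278975 = 31009612382535 → 1148763737910133/31009612382535
APPEND 48: p_11 = 48·1148763737910133 + 57153233101605 = 55197812652787989, q_11 = 48·31009612382535 + 1542788605178 = 1490004182966858 → 55197812652787989/1490004182966858
APPEND 24: p_12 = 24·55197812652787989 + 1148763737910133 = 1325896267404821869, q_12 = 24·1490004182966858 + 31009612382535 = 35791110003587127 → 1325896267404821869/35791110003587127
APPEND 4: p_13 = 4·1325896267404821869 + 55197812652787989 = 5358782882272075465, q_13 = 4·35791110003587127 + 1490004182966858 = 144654444197315366 → 5358782882272075465/144654444197315366
APPEND 1: p_14 = 1·5358782882272075465 + 1325896267404821869 = 6684679149676897334, q_14 = 1·144654444197315366 + 35791110003587127 = 180445554200902493 → 6684679149676897334/180445554200902493

37/1
35897/969
180300/4867
304086971/8208493
5699075878033/153840278975
1148763737910133/31009612382535
1325896267404821869/35791110003587127
6684679149676897334/180445554200902493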